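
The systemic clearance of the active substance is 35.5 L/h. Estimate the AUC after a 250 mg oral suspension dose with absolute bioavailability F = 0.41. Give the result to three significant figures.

AUC_0→∞ = F × Dose / CL
        = 0.41 × 250 / 35.5 = 2.88732 mg/L·h

AUC = 2.89 mg/L·h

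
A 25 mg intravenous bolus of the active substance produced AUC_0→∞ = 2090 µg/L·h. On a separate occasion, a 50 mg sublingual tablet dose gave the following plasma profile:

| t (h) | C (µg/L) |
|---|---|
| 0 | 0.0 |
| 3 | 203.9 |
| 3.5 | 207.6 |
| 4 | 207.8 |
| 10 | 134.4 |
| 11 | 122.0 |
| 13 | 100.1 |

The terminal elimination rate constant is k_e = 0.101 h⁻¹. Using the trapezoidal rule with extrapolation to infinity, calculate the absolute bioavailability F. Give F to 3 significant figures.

Trapezoidal AUC_0→13 (sublingual tablet):
  [0→3]: (0.0+203.9)/2 × 3 = 305.85
  [3→3.5]: (203.9+207.6)/2 × 0.5 = 102.875
  [3.5→4]: (207.6+207.8)/2 × 0.5 = 103.85
  [4→10]: (207.8+134.4)/2 × 6 = 1026.6
  [10→11]: (134.4+122.0)/2 × 1 = 128.2
  [11→13]: (122.0+100.1)/2 × 2 = 222.1
  Sum = 1889.475 µg/L·h
Tail: C_last/k_e = 100.1/0.101 = 991.089
AUC_0→∞ (sublingual tablet) = 1889.475 + 991.089 = 2880.564 µg/L·h
F = (AUC_ev/D_ev)/(AUC_iv/D_iv) = (2880.564/50)/(2090/25) = 57.61128/83.6 = 0.6891

F = 0.689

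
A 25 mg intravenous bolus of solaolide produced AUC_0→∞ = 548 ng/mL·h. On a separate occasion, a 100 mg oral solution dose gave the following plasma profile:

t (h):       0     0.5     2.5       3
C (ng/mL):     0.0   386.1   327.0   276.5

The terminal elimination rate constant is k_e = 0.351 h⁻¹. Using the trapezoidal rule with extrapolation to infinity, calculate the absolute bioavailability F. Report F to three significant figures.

Trapezoidal AUC_0→3 (oral solution):
  [0→0.5]: (0.0+386.1)/2 × 0.5 = 96.525
  [0.5→2.5]: (386.1+327.0)/2 × 2 = 713.1
  [2.5→3]: (327.0+276.5)/2 × 0.5 = 150.875
  Sum = 960.5 ng/mL·h
Tail: C_last/k_e = 276.5/0.351 = 787.749
AUC_0→∞ (oral solution) = 960.5 + 787.749 = 1748.249 ng/mL·h
F = (AUC_ev/D_ev)/(AUC_iv/D_iv) = (1748.249/100)/(548/25) = 17.48249/21.92 = 0.7976

F = 0.798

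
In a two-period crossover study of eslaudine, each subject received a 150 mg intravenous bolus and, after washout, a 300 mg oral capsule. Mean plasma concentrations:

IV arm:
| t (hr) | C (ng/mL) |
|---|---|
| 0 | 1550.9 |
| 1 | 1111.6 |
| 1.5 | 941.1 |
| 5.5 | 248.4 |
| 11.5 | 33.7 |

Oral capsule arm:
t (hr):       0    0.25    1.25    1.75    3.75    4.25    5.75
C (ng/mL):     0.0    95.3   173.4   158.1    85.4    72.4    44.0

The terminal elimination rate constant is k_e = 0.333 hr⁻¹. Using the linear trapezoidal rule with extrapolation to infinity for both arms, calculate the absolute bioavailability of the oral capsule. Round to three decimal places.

Trapezoidal AUC_0→11.5 (IV):
  [0→1]: (1550.9+1111.6)/2 × 1 = 1331.25
  [1→1.5]: (1111.6+941.1)/2 × 0.5 = 513.175
  [1.5→5.5]: (941.1+248.4)/2 × 4 = 2379.0
  [5.5→11.5]: (248.4+33.7)/2 × 6 = 846.3
  Sum = 5069.725 ng/mL·hr
IV tail: 33.7/0.333 = 101.201; AUC_iv,0→∞ = 5069.725 + 101.201 = 5170.926 ng/mL·hr
Trapezoidal AUC_0→5.75 (oral capsule):
  [0→0.25]: (0.0+95.3)/2 × 0.25 = 11.9125
  [0.25→1.25]: (95.3+173.4)/2 × 1 = 134.35
  [1.25→1.75]: (173.4+158.1)/2 × 0.5 = 82.875
  [1.75→3.75]: (158.1+85.4)/2 × 2 = 243.5
  [3.75→4.25]: (85.4+72.4)/2 × 0.5 = 39.45
  [4.25→5.75]: (72.4+44.0)/2 × 1.5 = 87.3
  Sum = 599.3875 ng/mL·hr
oral capsule tail: 44.0/0.333 = 132.132; AUC_ev,0→∞ = 599.3875 + 132.132 = 731.5195 ng/mL·hr
F = (AUC_ev/D_ev)/(AUC_iv/D_iv) = (731.5195/300)/(5170.926/150) = 2.4384/34.47284 = 0.0707

F = 0.071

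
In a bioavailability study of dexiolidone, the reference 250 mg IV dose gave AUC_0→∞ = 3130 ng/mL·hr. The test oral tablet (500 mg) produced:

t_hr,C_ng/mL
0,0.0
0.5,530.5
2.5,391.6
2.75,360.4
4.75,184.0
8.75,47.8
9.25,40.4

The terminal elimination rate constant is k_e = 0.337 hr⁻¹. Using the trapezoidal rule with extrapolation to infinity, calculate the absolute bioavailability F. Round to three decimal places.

F = 0.367

Trapezoidal AUC_0→9.25 (oral tablet):
  [0→0.5]: (0.0+530.5)/2 × 0.5 = 132.625
  [0.5→2.5]: (530.5+391.6)/2 × 2 = 922.1
  [2.5→2.75]: (391.6+360.4)/2 × 0.25 = 94.0
  [2.75→4.75]: (360.4+184.0)/2 × 2 = 544.4
  [4.75→8.75]: (184.0+47.8)/2 × 4 = 463.6
  [8.75→9.25]: (47.8+40.4)/2 × 0.5 = 22.05
  Sum = 2178.775 ng/mL·hr
Tail: C_last/k_e = 40.4/0.337 = 119.881
AUC_0→∞ (oral tablet) = 2178.775 + 119.881 = 2298.656 ng/mL·hr
F = (AUC_ev/D_ev)/(AUC_iv/D_iv) = (2298.656/500)/(3130/250) = 4.597312/12.52 = 0.3672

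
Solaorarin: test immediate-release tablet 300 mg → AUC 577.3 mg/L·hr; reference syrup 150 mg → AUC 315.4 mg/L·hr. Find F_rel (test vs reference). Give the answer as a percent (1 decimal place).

F_rel = 91.5%

F_rel = (AUC_test/D_test) / (AUC_ref/D_ref)
      = (577.3/300) / (315.4/150)
      = 1.92433 / 2.10267 = 0.9152 = 91.52%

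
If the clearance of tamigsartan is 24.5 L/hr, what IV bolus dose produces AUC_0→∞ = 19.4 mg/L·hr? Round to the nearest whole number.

Dose = 475 mg

Dose_iv = CL × AUC_0→∞
     = 24.5 × 19.4 = 475.3 mg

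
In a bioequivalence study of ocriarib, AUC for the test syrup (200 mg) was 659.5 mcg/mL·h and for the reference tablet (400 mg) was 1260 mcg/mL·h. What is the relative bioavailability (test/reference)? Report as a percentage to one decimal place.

F_rel = 104.7%

F_rel = (AUC_test/D_test) / (AUC_ref/D_ref)
      = (659.5/200) / (1260/400)
      = 3.2975 / 3.15 = 1.0468 = 104.68%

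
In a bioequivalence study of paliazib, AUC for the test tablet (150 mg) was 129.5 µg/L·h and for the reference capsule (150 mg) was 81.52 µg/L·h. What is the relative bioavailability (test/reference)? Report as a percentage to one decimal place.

F_rel = (AUC_test/D_test) / (AUC_ref/D_ref)
      = (129.5/150) / (81.52/150)
      = 0.863333 / 0.543467 = 1.5886 = 158.86%

F_rel = 158.9%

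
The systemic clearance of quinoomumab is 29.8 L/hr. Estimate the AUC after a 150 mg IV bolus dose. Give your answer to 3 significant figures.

AUC_0→∞ = Dose_iv / CL
        = 150 / 29.8 = 5.03356 mg/L·hr

AUC = 5.03 mg/L·hr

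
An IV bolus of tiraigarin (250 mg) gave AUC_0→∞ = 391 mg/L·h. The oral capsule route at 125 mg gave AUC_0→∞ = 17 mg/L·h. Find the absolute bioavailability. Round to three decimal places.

F = 0.087

F = (AUC_ev / D_ev) / (AUC_iv / D_iv)
  = (17/125) / (391/250)
  = 0.136 / 1.564 = 0.0870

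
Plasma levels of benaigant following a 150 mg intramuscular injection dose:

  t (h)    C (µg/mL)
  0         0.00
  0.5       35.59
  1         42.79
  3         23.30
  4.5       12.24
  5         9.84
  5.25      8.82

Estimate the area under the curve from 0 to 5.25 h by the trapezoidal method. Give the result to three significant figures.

Trapezoidal AUC_0→5.25:
  [0→0.5]: (0.00+35.59)/2 × 0.5 = 8.8975
  [0.5→1]: (35.59+42.79)/2 × 0.5 = 19.595
  [1→3]: (42.79+23.30)/2 × 2 = 66.09
  [3→4.5]: (23.30+12.24)/2 × 1.5 = 26.655
  [4.5→5]: (12.24+9.84)/2 × 0.5 = 5.52
  [5→5.25]: (9.84+8.82)/2 × 0.25 = 2.3325
  Sum = 129.09 µg/mL·h

AUC = 129 µg/mL·h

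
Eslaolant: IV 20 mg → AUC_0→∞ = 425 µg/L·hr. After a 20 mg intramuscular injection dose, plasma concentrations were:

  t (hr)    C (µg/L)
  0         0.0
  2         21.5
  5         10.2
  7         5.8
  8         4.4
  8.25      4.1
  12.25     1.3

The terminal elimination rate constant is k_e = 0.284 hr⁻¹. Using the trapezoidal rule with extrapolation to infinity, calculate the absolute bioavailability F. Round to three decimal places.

Trapezoidal AUC_0→12.25 (intramuscular injection):
  [0→2]: (0.0+21.5)/2 × 2 = 21.5
  [2→5]: (21.5+10.2)/2 × 3 = 47.55
  [5→7]: (10.2+5.8)/2 × 2 = 16.0
  [7→8]: (5.8+4.4)/2 × 1 = 5.1
  [8→8.25]: (4.4+4.1)/2 × 0.25 = 1.0625
  [8.25→12.25]: (4.1+1.3)/2 × 4 = 10.8
  Sum = 102.0125 µg/L·hr
Tail: C_last/k_e = 1.3/0.284 = 4.577
AUC_0→∞ (intramuscular injection) = 102.0125 + 4.577 = 106.5895 µg/L·hr
F = (AUC_ev/D_ev)/(AUC_iv/D_iv) = (106.5895/20)/(425/20) = 5.329475/21.25 = 0.2508

F = 0.251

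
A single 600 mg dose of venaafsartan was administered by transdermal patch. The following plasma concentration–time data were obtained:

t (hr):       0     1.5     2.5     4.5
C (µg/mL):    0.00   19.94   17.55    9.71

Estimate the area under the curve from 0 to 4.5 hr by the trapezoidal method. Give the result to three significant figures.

Trapezoidal AUC_0→4.5:
  [0→1.5]: (0.00+19.94)/2 × 1.5 = 14.955
  [1.5→2.5]: (19.94+17.55)/2 × 1 = 18.745
  [2.5→4.5]: (17.55+9.71)/2 × 2 = 27.26
  Sum = 60.96 µg/mL·hr

AUC = 61.0 µg/mL·hr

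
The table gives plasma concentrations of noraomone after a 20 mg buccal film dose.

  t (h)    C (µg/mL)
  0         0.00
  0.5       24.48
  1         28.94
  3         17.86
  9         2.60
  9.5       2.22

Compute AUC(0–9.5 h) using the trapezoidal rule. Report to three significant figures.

AUC = 129 µg/mL·h

Trapezoidal AUC_0→9.5:
  [0→0.5]: (0.00+24.48)/2 × 0.5 = 6.12
  [0.5→1]: (24.48+28.94)/2 × 0.5 = 13.355
  [1→3]: (28.94+17.86)/2 × 2 = 46.8
  [3→9]: (17.86+2.60)/2 × 6 = 61.38
  [9→9.5]: (2.60+2.22)/2 × 0.5 = 1.205
  Sum = 128.86 µg/mL·h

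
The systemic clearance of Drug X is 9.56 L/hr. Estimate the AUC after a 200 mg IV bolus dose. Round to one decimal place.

AUC = 20.9 mg/L·hr

AUC_0→∞ = Dose_iv / CL
        = 200 / 9.56 = 20.9205 mg/L·hr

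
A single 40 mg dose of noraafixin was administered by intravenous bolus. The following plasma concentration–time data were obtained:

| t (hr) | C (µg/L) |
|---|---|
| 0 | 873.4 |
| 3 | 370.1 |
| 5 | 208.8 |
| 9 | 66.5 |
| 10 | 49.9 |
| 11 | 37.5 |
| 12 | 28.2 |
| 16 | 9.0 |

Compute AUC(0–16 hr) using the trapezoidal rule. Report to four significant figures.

AUC = 3204 µg/L·hr

Trapezoidal AUC_0→16:
  [0→3]: (873.4+370.1)/2 × 3 = 1865.25
  [3→5]: (370.1+208.8)/2 × 2 = 578.9
  [5→9]: (208.8+66.5)/2 × 4 = 550.6
  [9→10]: (66.5+49.9)/2 × 1 = 58.2
  [10→11]: (49.9+37.5)/2 × 1 = 43.7
  [11→12]: (37.5+28.2)/2 × 1 = 32.85
  [12→16]: (28.2+9.0)/2 × 4 = 74.4
  Sum = 3203.9 µg/L·hr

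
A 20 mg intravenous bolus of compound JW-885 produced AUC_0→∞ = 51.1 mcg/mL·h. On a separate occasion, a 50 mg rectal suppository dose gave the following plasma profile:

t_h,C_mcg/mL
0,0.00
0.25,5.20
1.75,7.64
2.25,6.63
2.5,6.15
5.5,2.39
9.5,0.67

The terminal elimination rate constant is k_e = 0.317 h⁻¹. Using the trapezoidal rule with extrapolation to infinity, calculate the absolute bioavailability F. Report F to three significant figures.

Trapezoidal AUC_0→9.5 (rectal suppository):
  [0→0.25]: (0.00+5.20)/2 × 0.25 = 0.65
  [0.25→1.75]: (5.20+7.64)/2 × 1.5 = 9.63
  [1.75→2.25]: (7.64+6.63)/2 × 0.5 = 3.5675
  [2.25→2.5]: (6.63+6.15)/2 × 0.25 = 1.5975
  [2.5→5.5]: (6.15+2.39)/2 × 3 = 12.81
  [5.5→9.5]: (2.39+0.67)/2 × 4 = 6.12
  Sum = 34.375 mcg/mL·h
Tail: C_last/k_e = 0.67/0.317 = 2.114
AUC_0→∞ (rectal suppository) = 34.375 + 2.114 = 36.489 mcg/mL·h
F = (AUC_ev/D_ev)/(AUC_iv/D_iv) = (36.489/50)/(51.1/20) = 0.72978/2.555 = 0.2856

F = 0.286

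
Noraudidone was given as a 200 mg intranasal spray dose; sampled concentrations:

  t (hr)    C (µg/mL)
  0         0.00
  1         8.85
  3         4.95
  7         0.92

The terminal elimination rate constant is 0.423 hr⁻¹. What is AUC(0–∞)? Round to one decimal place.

AUC = 32.1 µg/mL·hr

Trapezoidal AUC_0→7:
  [0→1]: (0.00+8.85)/2 × 1 = 4.425
  [1→3]: (8.85+4.95)/2 × 2 = 13.8
  [3→7]: (4.95+0.92)/2 × 4 = 11.74
  Sum = 29.965 µg/mL·hr
Extrapolated tail: C_last / k_e = 0.92 / 0.423 = 2.175
AUC_0→∞ = 29.965 + 2.175 = 32.14 µg/mL·hr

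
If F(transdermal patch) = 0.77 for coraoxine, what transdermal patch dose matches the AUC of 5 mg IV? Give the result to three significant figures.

For equal systemic exposure: F × D_ev = D_iv
D_ev = D_iv / F = 5 / 0.77 = 6.49351 mg

D_transdermal = 6.49 mg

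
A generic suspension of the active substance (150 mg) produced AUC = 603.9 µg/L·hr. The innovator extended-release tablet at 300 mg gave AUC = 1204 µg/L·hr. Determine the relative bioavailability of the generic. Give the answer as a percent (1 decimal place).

F_rel = (AUC_test/D_test) / (AUC_ref/D_ref)
      = (603.9/150) / (1204/300)
      = 4.026 / 4.01333 = 1.0032 = 100.32%

F_rel = 100.3%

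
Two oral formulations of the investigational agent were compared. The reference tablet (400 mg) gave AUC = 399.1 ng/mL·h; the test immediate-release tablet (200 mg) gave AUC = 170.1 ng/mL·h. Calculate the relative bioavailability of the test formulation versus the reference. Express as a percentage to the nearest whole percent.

F_rel = (AUC_test/D_test) / (AUC_ref/D_ref)
      = (170.1/200) / (399.1/400)
      = 0.8505 / 0.99775 = 0.8524 = 85.24%

F_rel = 85%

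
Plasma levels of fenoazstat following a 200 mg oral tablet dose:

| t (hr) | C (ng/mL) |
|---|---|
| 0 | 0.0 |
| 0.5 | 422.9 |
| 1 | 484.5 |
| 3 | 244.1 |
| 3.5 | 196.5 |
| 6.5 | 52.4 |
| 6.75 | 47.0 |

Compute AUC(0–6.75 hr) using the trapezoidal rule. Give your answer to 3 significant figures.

AUC = 1560 ng/mL·hr

Trapezoidal AUC_0→6.75:
  [0→0.5]: (0.0+422.9)/2 × 0.5 = 105.725
  [0.5→1]: (422.9+484.5)/2 × 0.5 = 226.85
  [1→3]: (484.5+244.1)/2 × 2 = 728.6
  [3→3.5]: (244.1+196.5)/2 × 0.5 = 110.15
  [3.5→6.5]: (196.5+52.4)/2 × 3 = 373.35
  [6.5→6.75]: (52.4+47.0)/2 × 0.25 = 12.425
  Sum = 1557.1 ng/mL·hr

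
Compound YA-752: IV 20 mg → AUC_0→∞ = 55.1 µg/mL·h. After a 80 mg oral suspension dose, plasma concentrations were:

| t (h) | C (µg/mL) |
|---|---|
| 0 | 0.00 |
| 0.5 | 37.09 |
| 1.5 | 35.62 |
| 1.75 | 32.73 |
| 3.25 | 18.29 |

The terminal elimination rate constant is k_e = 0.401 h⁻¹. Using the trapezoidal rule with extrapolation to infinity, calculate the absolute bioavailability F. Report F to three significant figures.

F = 0.626

Trapezoidal AUC_0→3.25 (oral suspension):
  [0→0.5]: (0.00+37.09)/2 × 0.5 = 9.2725
  [0.5→1.5]: (37.09+35.62)/2 × 1 = 36.355
  [1.5→1.75]: (35.62+32.73)/2 × 0.25 = 8.54375
  [1.75→3.25]: (32.73+18.29)/2 × 1.5 = 38.265
  Sum = 92.43625 µg/mL·h
Tail: C_last/k_e = 18.29/0.401 = 45.611
AUC_0→∞ (oral suspension) = 92.43625 + 45.611 = 138.04725 µg/mL·h
F = (AUC_ev/D_ev)/(AUC_iv/D_iv) = (138.04725/80)/(55.1/20) = 1.72559/2.755 = 0.6263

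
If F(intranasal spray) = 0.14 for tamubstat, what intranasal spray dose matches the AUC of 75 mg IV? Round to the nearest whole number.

D_intranasal = 536 mg

For equal systemic exposure: F × D_ev = D_iv
D_ev = D_iv / F = 75 / 0.14 = 535.714 mg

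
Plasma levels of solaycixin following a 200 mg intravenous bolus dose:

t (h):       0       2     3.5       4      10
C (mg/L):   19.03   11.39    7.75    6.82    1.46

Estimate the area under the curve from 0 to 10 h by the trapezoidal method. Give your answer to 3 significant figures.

AUC = 73.3 mg/L·h

Trapezoidal AUC_0→10:
  [0→2]: (19.03+11.39)/2 × 2 = 30.42
  [2→3.5]: (11.39+7.75)/2 × 1.5 = 14.355
  [3.5→4]: (7.75+6.82)/2 × 0.5 = 3.6425
  [4→10]: (6.82+1.46)/2 × 6 = 24.84
  Sum = 73.2575 mg/L·h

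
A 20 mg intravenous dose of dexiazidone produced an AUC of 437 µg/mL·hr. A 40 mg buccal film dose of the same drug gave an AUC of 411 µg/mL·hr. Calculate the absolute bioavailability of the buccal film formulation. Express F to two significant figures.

F = (AUC_ev / D_ev) / (AUC_iv / D_iv)
  = (411/40) / (437/20)
  = 10.275 / 21.85 = 0.4703

F = 0.47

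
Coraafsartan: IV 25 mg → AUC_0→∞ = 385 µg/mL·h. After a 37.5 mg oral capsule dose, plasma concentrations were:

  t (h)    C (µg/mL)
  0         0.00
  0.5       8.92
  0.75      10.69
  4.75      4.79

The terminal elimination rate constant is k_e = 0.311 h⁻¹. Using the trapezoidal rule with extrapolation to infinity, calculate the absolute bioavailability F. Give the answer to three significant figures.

F = 0.0884

Trapezoidal AUC_0→4.75 (oral capsule):
  [0→0.5]: (0.00+8.92)/2 × 0.5 = 2.23
  [0.5→0.75]: (8.92+10.69)/2 × 0.25 = 2.45125
  [0.75→4.75]: (10.69+4.79)/2 × 4 = 30.96
  Sum = 35.64125 µg/mL·h
Tail: C_last/k_e = 4.79/0.311 = 15.402
AUC_0→∞ (oral capsule) = 35.64125 + 15.402 = 51.04325 µg/mL·h
F = (AUC_ev/D_ev)/(AUC_iv/D_iv) = (51.04325/37.5)/(385/25) = 1.36115/15.4 = 0.0884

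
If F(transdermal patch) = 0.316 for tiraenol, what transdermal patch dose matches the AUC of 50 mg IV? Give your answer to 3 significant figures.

D_transdermal = 158 mg

For equal systemic exposure: F × D_ev = D_iv
D_ev = D_iv / F = 50 / 0.316 = 158.228 mg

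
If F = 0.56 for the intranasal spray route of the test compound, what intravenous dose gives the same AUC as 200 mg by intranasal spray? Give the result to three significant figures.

Systemic exposure from an extravascular dose = F × D_ev, so the equivalent IV dose is F × D_ev.
D_iv = F × D_ev = 0.56 × 200 = 112 mg

D_iv = 112 mg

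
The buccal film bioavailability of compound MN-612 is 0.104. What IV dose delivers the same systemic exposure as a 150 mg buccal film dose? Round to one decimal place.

D_iv = 15.6 mg

Systemic exposure from an extravascular dose = F × D_ev, so the equivalent IV dose is F × D_ev.
D_iv = F × D_ev = 0.104 × 150 = 15.6 mg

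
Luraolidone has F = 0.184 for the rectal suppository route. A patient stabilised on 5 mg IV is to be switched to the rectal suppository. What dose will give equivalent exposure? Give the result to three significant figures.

For equal systemic exposure: F × D_ev = D_iv
D_ev = D_iv / F = 5 / 0.184 = 27.1739 mg

D_rectal = 27.2 mg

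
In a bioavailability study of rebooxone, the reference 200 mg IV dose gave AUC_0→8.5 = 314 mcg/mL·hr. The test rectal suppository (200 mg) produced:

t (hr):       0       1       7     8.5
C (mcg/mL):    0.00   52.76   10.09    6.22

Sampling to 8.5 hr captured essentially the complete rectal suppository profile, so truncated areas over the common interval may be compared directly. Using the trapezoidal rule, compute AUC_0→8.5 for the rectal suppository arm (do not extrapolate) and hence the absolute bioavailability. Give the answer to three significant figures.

F = 0.723

Trapezoidal AUC_0→8.5 (rectal suppository):
  [0→1]: (0.00+52.76)/2 × 1 = 26.38
  [1→7]: (52.76+10.09)/2 × 6 = 188.55
  [7→8.5]: (10.09+6.22)/2 × 1.5 = 12.2325
  Sum = 227.1625 mcg/mL·hr
F = (AUC_ev/D_ev)/(AUC_iv/D_iv) = (227.1625/200)/(314/200) = 1.1358125/1.57 = 0.7234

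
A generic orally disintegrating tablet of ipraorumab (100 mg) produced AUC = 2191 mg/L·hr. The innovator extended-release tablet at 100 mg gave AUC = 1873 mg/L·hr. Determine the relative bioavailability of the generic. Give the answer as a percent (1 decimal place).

F_rel = (AUC_test/D_test) / (AUC_ref/D_ref)
      = (2191/100) / (1873/100)
      = 21.91 / 18.73 = 1.1698 = 116.98%

F_rel = 117.0%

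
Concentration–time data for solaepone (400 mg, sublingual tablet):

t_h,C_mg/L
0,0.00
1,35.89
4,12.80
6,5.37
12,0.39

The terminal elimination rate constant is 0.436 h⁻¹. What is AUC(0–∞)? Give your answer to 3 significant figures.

Trapezoidal AUC_0→12:
  [0→1]: (0.00+35.89)/2 × 1 = 17.945
  [1→4]: (35.89+12.80)/2 × 3 = 73.035
  [4→6]: (12.80+5.37)/2 × 2 = 18.17
  [6→12]: (5.37+0.39)/2 × 6 = 17.28
  Sum = 126.43 mg/L·h
Extrapolated tail: C_last / k_e = 0.39 / 0.436 = 0.894
AUC_0→∞ = 126.43 + 0.894 = 127.324 mg/L·h

AUC = 127 mg/L·h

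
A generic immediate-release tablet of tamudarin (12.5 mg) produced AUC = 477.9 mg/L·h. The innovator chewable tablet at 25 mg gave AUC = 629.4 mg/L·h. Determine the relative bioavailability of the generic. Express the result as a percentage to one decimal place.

F_rel = 151.9%

F_rel = (AUC_test/D_test) / (AUC_ref/D_ref)
      = (477.9/12.5) / (629.4/25)
      = 38.232 / 25.176 = 1.5186 = 151.86%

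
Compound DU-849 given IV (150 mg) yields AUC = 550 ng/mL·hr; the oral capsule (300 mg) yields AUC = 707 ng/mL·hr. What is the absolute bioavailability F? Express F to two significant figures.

F = (AUC_ev / D_ev) / (AUC_iv / D_iv)
  = (707/300) / (550/150)
  = 2.35667 / 3.66667 = 0.6427

F = 0.64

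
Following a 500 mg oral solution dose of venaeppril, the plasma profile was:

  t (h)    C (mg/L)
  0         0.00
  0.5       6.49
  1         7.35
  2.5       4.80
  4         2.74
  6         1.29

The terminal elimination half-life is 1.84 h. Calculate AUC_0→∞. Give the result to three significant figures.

AUC = 27.3 mg/L·h

Trapezoidal AUC_0→6:
  [0→0.5]: (0.00+6.49)/2 × 0.5 = 1.6225
  [0.5→1]: (6.49+7.35)/2 × 0.5 = 3.46
  [1→2.5]: (7.35+4.80)/2 × 1.5 = 9.1125
  [2.5→4]: (4.80+2.74)/2 × 1.5 = 5.655
  [4→6]: (2.74+1.29)/2 × 2 = 4.03
  Sum = 23.88 mg/L·h
k_e = ln2 / t½ = 0.693147 / 1.84 = 0.3767 h^-1
Extrapolated tail: C_last / k_e = 1.29 / 0.3767 = 3.424
AUC_0→∞ = 23.88 + 3.424 = 27.304 mg/L·h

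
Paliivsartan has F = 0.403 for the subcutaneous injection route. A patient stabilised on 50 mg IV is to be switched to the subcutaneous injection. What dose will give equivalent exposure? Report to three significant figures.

D_subcutaneous = 124 mg

For equal systemic exposure: F × D_ev = D_iv
D_ev = D_iv / F = 50 / 0.403 = 124.069 mg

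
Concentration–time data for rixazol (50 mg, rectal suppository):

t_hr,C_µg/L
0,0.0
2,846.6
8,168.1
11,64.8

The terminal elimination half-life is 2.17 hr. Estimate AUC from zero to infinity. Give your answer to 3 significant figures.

AUC = 4440 µg/L·hr

Trapezoidal AUC_0→11:
  [0→2]: (0.0+846.6)/2 × 2 = 846.6
  [2→8]: (846.6+168.1)/2 × 6 = 3044.1
  [8→11]: (168.1+64.8)/2 × 3 = 349.35
  Sum = 4240.05 µg/L·hr
k_e = ln2 / t½ = 0.693147 / 2.17 = 0.3194 hr^-1
Extrapolated tail: C_last / k_e = 64.8 / 0.3194 = 202.880
AUC_0→∞ = 4240.05 + 202.880 = 4442.93 µg/L·hr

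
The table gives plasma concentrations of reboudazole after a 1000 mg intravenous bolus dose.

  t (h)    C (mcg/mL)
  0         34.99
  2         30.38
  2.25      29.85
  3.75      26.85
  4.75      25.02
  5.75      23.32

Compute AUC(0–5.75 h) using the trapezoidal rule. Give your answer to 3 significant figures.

AUC = 166 mcg/mL·h

Trapezoidal AUC_0→5.75:
  [0→2]: (34.99+30.38)/2 × 2 = 65.37
  [2→2.25]: (30.38+29.85)/2 × 0.25 = 7.52875
  [2.25→3.75]: (29.85+26.85)/2 × 1.5 = 42.525
  [3.75→4.75]: (26.85+25.02)/2 × 1 = 25.935
  [4.75→5.75]: (25.02+23.32)/2 × 1 = 24.17
  Sum = 165.52875 mcg/mL·h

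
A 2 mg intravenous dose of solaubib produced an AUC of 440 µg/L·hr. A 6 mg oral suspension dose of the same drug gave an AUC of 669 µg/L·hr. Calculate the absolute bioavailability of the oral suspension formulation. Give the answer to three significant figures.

F = 0.507

F = (AUC_ev / D_ev) / (AUC_iv / D_iv)
  = (669/6) / (440/2)
  = 111.5 / 220 = 0.5068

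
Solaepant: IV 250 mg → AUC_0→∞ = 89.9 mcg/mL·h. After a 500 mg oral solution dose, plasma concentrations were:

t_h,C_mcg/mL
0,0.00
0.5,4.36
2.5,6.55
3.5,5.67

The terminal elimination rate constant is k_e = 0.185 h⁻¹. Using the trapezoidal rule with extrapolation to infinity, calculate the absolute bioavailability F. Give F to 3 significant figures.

Trapezoidal AUC_0→3.5 (oral solution):
  [0→0.5]: (0.00+4.36)/2 × 0.5 = 1.09
  [0.5→2.5]: (4.36+6.55)/2 × 2 = 10.91
  [2.5→3.5]: (6.55+5.67)/2 × 1 = 6.11
  Sum = 18.11 mcg/mL·h
Tail: C_last/k_e = 5.67/0.185 = 30.649
AUC_0→∞ (oral solution) = 18.11 + 30.649 = 48.759 mcg/mL·h
F = (AUC_ev/D_ev)/(AUC_iv/D_iv) = (48.759/500)/(89.9/250) = 0.097518/0.3596 = 0.2712

F = 0.271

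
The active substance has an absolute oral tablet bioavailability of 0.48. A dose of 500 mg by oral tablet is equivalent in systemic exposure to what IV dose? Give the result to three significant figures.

Systemic exposure from an extravascular dose = F × D_ev, so the equivalent IV dose is F × D_ev.
D_iv = F × D_ev = 0.48 × 500 = 240 mg

D_iv = 240 mg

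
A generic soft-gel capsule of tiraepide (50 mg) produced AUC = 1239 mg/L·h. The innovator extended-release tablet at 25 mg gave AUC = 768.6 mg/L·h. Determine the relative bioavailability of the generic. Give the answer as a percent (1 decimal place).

F_rel = 80.6%

F_rel = (AUC_test/D_test) / (AUC_ref/D_ref)
      = (1239/50) / (768.6/25)
      = 24.78 / 30.744 = 0.8060 = 80.60%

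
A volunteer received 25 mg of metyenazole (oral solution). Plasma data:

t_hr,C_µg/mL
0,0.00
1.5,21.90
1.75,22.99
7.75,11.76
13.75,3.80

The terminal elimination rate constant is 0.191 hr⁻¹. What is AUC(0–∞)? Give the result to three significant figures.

Trapezoidal AUC_0→13.75:
  [0→1.5]: (0.00+21.90)/2 × 1.5 = 16.425
  [1.5→1.75]: (21.90+22.99)/2 × 0.25 = 5.61125
  [1.75→7.75]: (22.99+11.76)/2 × 6 = 104.25
  [7.75→13.75]: (11.76+3.80)/2 × 6 = 46.68
  Sum = 172.96625 µg/mL·hr
Extrapolated tail: C_last / k_e = 3.80 / 0.191 = 19.895
AUC_0→∞ = 172.96625 + 19.895 = 192.86125 µg/mL·hr

AUC = 193 µg/mL·hr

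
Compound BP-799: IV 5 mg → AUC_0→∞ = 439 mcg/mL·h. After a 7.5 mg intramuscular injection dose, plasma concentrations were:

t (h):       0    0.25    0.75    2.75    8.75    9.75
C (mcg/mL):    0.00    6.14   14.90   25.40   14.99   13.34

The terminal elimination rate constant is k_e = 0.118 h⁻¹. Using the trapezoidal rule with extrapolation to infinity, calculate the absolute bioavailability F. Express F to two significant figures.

Trapezoidal AUC_0→9.75 (intramuscular injection):
  [0→0.25]: (0.00+6.14)/2 × 0.25 = 0.7675
  [0.25→0.75]: (6.14+14.90)/2 × 0.5 = 5.26
  [0.75→2.75]: (14.90+25.40)/2 × 2 = 40.3
  [2.75→8.75]: (25.40+14.99)/2 × 6 = 121.17
  [8.75→9.75]: (14.99+13.34)/2 × 1 = 14.165
  Sum = 181.6625 mcg/mL·h
Tail: C_last/k_e = 13.34/0.118 = 113.051
AUC_0→∞ (intramuscular injection) = 181.6625 + 113.051 = 294.7135 mcg/mL·h
F = (AUC_ev/D_ev)/(AUC_iv/D_iv) = (294.7135/7.5)/(439/5) = 39.2951/87.8 = 0.4476

F = 0.45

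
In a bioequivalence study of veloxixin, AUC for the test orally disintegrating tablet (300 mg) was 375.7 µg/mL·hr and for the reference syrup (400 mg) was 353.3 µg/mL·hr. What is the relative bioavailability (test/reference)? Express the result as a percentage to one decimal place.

F_rel = (AUC_test/D_test) / (AUC_ref/D_ref)
      = (375.7/300) / (353.3/400)
      = 1.25233 / 0.88325 = 1.4179 = 141.79%

F_rel = 141.8%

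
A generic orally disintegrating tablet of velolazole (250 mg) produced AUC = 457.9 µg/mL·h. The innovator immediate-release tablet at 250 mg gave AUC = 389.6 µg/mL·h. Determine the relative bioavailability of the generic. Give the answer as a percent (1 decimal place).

F_rel = (AUC_test/D_test) / (AUC_ref/D_ref)
      = (457.9/250) / (389.6/250)
      = 1.8316 / 1.5584 = 1.1753 = 117.53%

F_rel = 117.5%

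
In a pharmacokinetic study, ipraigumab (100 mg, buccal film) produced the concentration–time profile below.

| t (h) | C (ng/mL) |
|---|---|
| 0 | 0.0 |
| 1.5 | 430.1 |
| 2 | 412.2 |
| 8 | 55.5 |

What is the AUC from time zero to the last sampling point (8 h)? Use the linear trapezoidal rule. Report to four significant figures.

Trapezoidal AUC_0→8:
  [0→1.5]: (0.0+430.1)/2 × 1.5 = 322.575
  [1.5→2]: (430.1+412.2)/2 × 0.5 = 210.575
  [2→8]: (412.2+55.5)/2 × 6 = 1403.1
  Sum = 1936.25 ng/mL·h

AUC = 1936 ng/mL·h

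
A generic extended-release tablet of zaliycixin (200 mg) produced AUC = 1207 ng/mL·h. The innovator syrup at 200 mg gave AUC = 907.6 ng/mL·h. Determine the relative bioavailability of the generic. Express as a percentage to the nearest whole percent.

F_rel = 133%

F_rel = (AUC_test/D_test) / (AUC_ref/D_ref)
      = (1207/200) / (907.6/200)
      = 6.035 / 4.538 = 1.3299 = 132.99%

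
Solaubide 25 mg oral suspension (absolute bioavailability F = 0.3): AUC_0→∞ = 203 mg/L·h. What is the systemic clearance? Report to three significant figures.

CL = F × Dose / AUC_0→∞
   = 0.3 × 25 / 203 = 0.0369458 L/h

CL = 0.0369 L/h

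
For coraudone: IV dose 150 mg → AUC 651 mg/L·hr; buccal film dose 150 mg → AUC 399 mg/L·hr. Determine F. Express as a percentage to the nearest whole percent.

F = 61%

F = (AUC_ev / D_ev) / (AUC_iv / D_iv)
  = (399/150) / (651/150)
  = 2.66 / 4.34 = 0.6129
  = 61.29%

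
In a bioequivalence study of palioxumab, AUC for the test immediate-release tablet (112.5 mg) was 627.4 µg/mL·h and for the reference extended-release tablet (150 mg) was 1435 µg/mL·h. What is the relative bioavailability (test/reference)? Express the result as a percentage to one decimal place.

F_rel = (AUC_test/D_test) / (AUC_ref/D_ref)
      = (627.4/112.5) / (1435/150)
      = 5.57689 / 9.56667 = 0.5829 = 58.29%

F_rel = 58.3%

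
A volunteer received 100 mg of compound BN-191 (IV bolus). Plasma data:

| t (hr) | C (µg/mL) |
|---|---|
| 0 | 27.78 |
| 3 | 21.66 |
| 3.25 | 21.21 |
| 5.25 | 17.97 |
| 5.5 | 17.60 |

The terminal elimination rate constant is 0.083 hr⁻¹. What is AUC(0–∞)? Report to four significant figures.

AUC = 335.2 µg/mL·hr

Trapezoidal AUC_0→5.5:
  [0→3]: (27.78+21.66)/2 × 3 = 74.16
  [3→3.25]: (21.66+21.21)/2 × 0.25 = 5.35875
  [3.25→5.25]: (21.21+17.97)/2 × 2 = 39.18
  [5.25→5.5]: (17.97+17.60)/2 × 0.25 = 4.44625
  Sum = 123.145 µg/mL·hr
Extrapolated tail: C_last / k_e = 17.60 / 0.083 = 212.048
AUC_0→∞ = 123.145 + 212.048 = 335.193 µg/mL·hr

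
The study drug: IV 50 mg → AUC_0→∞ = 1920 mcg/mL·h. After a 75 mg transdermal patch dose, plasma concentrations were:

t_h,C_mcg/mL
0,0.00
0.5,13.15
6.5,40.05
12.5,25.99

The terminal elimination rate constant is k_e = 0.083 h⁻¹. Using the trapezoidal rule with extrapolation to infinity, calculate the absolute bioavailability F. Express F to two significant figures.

Trapezoidal AUC_0→12.5 (transdermal patch):
  [0→0.5]: (0.00+13.15)/2 × 0.5 = 3.2875
  [0.5→6.5]: (13.15+40.05)/2 × 6 = 159.6
  [6.5→12.5]: (40.05+25.99)/2 × 6 = 198.12
  Sum = 361.0075 mcg/mL·h
Tail: C_last/k_e = 25.99/0.083 = 313.133
AUC_0→∞ (transdermal patch) = 361.0075 + 313.133 = 674.1405 mcg/mL·h
F = (AUC_ev/D_ev)/(AUC_iv/D_iv) = (674.1405/75)/(1920/50) = 8.98854/38.4 = 0.2341

F = 0.23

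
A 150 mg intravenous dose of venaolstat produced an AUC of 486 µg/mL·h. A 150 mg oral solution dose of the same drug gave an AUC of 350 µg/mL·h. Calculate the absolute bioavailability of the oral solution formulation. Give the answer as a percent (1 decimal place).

F = 72.0%

F = (AUC_ev / D_ev) / (AUC_iv / D_iv)
  = (350/150) / (486/150)
  = 2.33333 / 3.24 = 0.7202
  = 72.02%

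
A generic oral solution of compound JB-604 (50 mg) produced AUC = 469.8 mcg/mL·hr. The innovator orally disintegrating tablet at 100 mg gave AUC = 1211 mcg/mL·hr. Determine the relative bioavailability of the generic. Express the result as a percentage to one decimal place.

F_rel = 77.6%

F_rel = (AUC_test/D_test) / (AUC_ref/D_ref)
      = (469.8/50) / (1211/100)
      = 9.396 / 12.11 = 0.7759 = 77.59%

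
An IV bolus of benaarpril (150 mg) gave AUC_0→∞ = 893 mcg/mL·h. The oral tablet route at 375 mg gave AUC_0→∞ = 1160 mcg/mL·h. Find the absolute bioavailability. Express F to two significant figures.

F = (AUC_ev / D_ev) / (AUC_iv / D_iv)
  = (1160/375) / (893/150)
  = 3.09333 / 5.95333 = 0.5196

F = 0.52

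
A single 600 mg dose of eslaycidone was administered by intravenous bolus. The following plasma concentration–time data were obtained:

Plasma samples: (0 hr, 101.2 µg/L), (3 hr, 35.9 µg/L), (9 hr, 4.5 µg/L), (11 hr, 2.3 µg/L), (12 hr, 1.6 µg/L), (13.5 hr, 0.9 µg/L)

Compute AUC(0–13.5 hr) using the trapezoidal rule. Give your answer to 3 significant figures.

AUC = 337 µg/L·hr

Trapezoidal AUC_0→13.5:
  [0→3]: (101.2+35.9)/2 × 3 = 205.65
  [3→9]: (35.9+4.5)/2 × 6 = 121.2
  [9→11]: (4.5+2.3)/2 × 2 = 6.8
  [11→12]: (2.3+1.6)/2 × 1 = 1.95
  [12→13.5]: (1.6+0.9)/2 × 1.5 = 1.875
  Sum = 337.475 µg/L·hr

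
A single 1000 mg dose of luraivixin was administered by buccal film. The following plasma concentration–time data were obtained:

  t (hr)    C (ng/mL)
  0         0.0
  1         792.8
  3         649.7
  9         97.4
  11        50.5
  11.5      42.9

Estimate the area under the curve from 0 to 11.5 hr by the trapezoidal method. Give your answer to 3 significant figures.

Trapezoidal AUC_0→11.5:
  [0→1]: (0.0+792.8)/2 × 1 = 396.4
  [1→3]: (792.8+649.7)/2 × 2 = 1442.5
  [3→9]: (649.7+97.4)/2 × 6 = 2241.3
  [9→11]: (97.4+50.5)/2 × 2 = 147.9
  [11→11.5]: (50.5+42.9)/2 × 0.5 = 23.35
  Sum = 4251.45 ng/mL·hr

AUC = 4250 ng/mL·hr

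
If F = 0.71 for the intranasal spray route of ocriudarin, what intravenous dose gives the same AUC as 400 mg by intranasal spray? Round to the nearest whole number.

Systemic exposure from an extravascular dose = F × D_ev, so the equivalent IV dose is F × D_ev.
D_iv = F × D_ev = 0.71 × 400 = 284 mg

D_iv = 284 mg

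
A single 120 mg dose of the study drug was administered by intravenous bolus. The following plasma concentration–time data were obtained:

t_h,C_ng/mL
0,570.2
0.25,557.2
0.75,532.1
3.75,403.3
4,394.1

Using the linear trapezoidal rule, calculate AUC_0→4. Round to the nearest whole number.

AUC = 1916 ng/mL·h

Trapezoidal AUC_0→4:
  [0→0.25]: (570.2+557.2)/2 × 0.25 = 140.925
  [0.25→0.75]: (557.2+532.1)/2 × 0.5 = 272.325
  [0.75→3.75]: (532.1+403.3)/2 × 3 = 1403.1
  [3.75→4]: (403.3+394.1)/2 × 0.25 = 99.675
  Sum = 1916.025 ng/mL·h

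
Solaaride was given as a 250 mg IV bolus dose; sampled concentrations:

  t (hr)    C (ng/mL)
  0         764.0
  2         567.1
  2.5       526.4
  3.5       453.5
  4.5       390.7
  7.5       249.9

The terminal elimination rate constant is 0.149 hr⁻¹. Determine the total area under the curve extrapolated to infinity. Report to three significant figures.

Trapezoidal AUC_0→7.5:
  [0→2]: (764.0+567.1)/2 × 2 = 1331.1
  [2→2.5]: (567.1+526.4)/2 × 0.5 = 273.375
  [2.5→3.5]: (526.4+453.5)/2 × 1 = 489.95
  [3.5→4.5]: (453.5+390.7)/2 × 1 = 422.1
  [4.5→7.5]: (390.7+249.9)/2 × 3 = 960.9
  Sum = 3477.425 ng/mL·hr
Extrapolated tail: C_last / k_e = 249.9 / 0.149 = 1677.181
AUC_0→∞ = 3477.425 + 1677.181 = 5154.606 ng/mL·hr

AUC = 5150 ng/mL·hr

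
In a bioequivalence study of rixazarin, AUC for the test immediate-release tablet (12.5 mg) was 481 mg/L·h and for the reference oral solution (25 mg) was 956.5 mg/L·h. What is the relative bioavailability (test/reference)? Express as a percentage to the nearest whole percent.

F_rel = (AUC_test/D_test) / (AUC_ref/D_ref)
      = (481/12.5) / (956.5/25)
      = 38.48 / 38.26 = 1.0058 = 100.58%

F_rel = 101%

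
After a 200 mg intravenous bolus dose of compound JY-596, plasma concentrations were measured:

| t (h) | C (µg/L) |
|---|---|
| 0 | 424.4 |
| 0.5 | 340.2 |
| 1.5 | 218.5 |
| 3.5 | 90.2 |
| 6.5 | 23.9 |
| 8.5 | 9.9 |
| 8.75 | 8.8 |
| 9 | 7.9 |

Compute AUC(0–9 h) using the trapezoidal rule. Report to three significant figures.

Trapezoidal AUC_0→9:
  [0→0.5]: (424.4+340.2)/2 × 0.5 = 191.15
  [0.5→1.5]: (340.2+218.5)/2 × 1 = 279.35
  [1.5→3.5]: (218.5+90.2)/2 × 2 = 308.7
  [3.5→6.5]: (90.2+23.9)/2 × 3 = 171.15
  [6.5→8.5]: (23.9+9.9)/2 × 2 = 33.8
  [8.5→8.75]: (9.9+8.8)/2 × 0.25 = 2.3375
  [8.75→9]: (8.8+7.9)/2 × 0.25 = 2.0875
  Sum = 988.575 µg/L·h

AUC = 989 µg/L·h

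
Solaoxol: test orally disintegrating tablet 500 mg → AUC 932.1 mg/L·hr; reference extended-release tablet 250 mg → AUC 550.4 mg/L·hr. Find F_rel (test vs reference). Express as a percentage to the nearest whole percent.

F_rel = (AUC_test/D_test) / (AUC_ref/D_ref)
      = (932.1/500) / (550.4/250)
      = 1.8642 / 2.2016 = 0.8467 = 84.67%

F_rel = 85%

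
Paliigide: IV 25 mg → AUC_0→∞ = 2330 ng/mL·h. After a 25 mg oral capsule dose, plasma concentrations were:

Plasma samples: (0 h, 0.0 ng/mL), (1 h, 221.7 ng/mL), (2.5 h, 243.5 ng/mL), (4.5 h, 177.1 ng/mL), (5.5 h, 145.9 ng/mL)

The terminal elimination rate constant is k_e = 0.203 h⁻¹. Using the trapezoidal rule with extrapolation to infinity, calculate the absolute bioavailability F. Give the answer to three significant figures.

Trapezoidal AUC_0→5.5 (oral capsule):
  [0→1]: (0.0+221.7)/2 × 1 = 110.85
  [1→2.5]: (221.7+243.5)/2 × 1.5 = 348.9
  [2.5→4.5]: (243.5+177.1)/2 × 2 = 420.6
  [4.5→5.5]: (177.1+145.9)/2 × 1 = 161.5
  Sum = 1041.85 ng/mL·h
Tail: C_last/k_e = 145.9/0.203 = 718.719
AUC_0→∞ (oral capsule) = 1041.85 + 718.719 = 1760.569 ng/mL·h
F = (AUC_ev/D_ev)/(AUC_iv/D_iv) = (1760.569/25)/(2330/25) = 70.42276/93.2 = 0.7556

F = 0.756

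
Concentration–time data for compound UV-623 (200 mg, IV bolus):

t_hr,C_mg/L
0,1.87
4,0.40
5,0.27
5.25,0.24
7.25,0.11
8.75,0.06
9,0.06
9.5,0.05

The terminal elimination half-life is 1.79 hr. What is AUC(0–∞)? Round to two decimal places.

Trapezoidal AUC_0→9.5:
  [0→4]: (1.87+0.40)/2 × 4 = 4.54
  [4→5]: (0.40+0.27)/2 × 1 = 0.335
  [5→5.25]: (0.27+0.24)/2 × 0.25 = 0.06375
  [5.25→7.25]: (0.24+0.11)/2 × 2 = 0.35
  [7.25→8.75]: (0.11+0.06)/2 × 1.5 = 0.1275
  [8.75→9]: (0.06+0.06)/2 × 0.25 = 0.015
  [9→9.5]: (0.06+0.05)/2 × 0.5 = 0.0275
  Sum = 5.45875 mg/L·hr
k_e = ln2 / t½ = 0.693147 / 1.79 = 0.3872 hr^-1
Extrapolated tail: C_last / k_e = 0.05 / 0.3872 = 0.129
AUC_0→∞ = 5.45875 + 0.129 = 5.58775 mg/L·hr

AUC = 5.59 mg/L·hr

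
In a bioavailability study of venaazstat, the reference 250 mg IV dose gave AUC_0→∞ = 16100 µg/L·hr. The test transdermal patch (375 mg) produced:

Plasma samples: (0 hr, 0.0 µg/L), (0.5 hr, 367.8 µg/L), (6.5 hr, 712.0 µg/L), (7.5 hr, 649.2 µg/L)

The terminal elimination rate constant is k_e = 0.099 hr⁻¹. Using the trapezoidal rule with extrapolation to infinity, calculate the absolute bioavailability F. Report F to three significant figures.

Trapezoidal AUC_0→7.5 (transdermal patch):
  [0→0.5]: (0.0+367.8)/2 × 0.5 = 91.95
  [0.5→6.5]: (367.8+712.0)/2 × 6 = 3239.4
  [6.5→7.5]: (712.0+649.2)/2 × 1 = 680.6
  Sum = 4011.95 µg/L·hr
Tail: C_last/k_e = 649.2/0.099 = 6557.576
AUC_0→∞ (transdermal patch) = 4011.95 + 6557.576 = 10569.526 µg/L·hr
F = (AUC_ev/D_ev)/(AUC_iv/D_iv) = (10569.526/375)/(16100/250) = 28.1854/64.4 = 0.4377

F = 0.438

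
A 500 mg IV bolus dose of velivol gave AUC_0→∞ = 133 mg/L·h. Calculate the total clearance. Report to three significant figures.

CL = 3.76 L/h

CL = Dose_iv / AUC_0→∞
   = 500 / 133 = 3.7594 L/h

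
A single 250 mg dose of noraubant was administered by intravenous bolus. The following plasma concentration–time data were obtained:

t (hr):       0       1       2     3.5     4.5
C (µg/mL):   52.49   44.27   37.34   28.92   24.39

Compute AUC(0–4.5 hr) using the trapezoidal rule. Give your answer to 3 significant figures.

AUC = 166 µg/mL·hr

Trapezoidal AUC_0→4.5:
  [0→1]: (52.49+44.27)/2 × 1 = 48.38
  [1→2]: (44.27+37.34)/2 × 1 = 40.805
  [2→3.5]: (37.34+28.92)/2 × 1.5 = 49.695
  [3.5→4.5]: (28.92+24.39)/2 × 1 = 26.655
  Sum = 165.535 µg/mL·hr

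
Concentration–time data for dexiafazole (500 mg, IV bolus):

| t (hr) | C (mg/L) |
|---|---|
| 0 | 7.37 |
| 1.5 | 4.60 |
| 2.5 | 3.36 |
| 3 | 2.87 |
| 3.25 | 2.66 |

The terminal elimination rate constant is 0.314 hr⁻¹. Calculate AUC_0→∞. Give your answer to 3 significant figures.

AUC = 23.7 mg/L·hr

Trapezoidal AUC_0→3.25:
  [0→1.5]: (7.37+4.60)/2 × 1.5 = 8.9775
  [1.5→2.5]: (4.60+3.36)/2 × 1 = 3.98
  [2.5→3]: (3.36+2.87)/2 × 0.5 = 1.5575
  [3→3.25]: (2.87+2.66)/2 × 0.25 = 0.69125
  Sum = 15.20625 mg/L·hr
Extrapolated tail: C_last / k_e = 2.66 / 0.314 = 8.471
AUC_0→∞ = 15.20625 + 8.471 = 23.67725 mg/L·hr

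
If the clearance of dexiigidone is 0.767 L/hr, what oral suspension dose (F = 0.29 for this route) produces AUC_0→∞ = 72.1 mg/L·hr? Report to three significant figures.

Dose = CL × AUC_0→∞ / F
     = 0.767 × 72.1 / 0.29 = 190.692 mg

Dose = 191 mg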